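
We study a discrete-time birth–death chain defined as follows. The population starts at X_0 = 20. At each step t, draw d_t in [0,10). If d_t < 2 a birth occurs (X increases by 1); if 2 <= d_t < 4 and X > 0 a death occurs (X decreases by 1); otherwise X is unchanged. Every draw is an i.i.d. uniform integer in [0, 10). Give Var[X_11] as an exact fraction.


X can drop by at most 1 per step and X_0 = 20 > T = 11, so X_t >= 20 − t >= 9 > 0 for every t <= 11: the floor at 0 (the 'and X > 0' condition) never binds. Hence X_11 = X_0 + Σ_{t<11} Y_t with i.i.d. increments Y_t = y(d_t) ∈ {+1, −1, 0}.
Outcome values over d=0..9: [1, 1, -1, -1, 0, 0, 0, 0, 0, 0]
Σy = 0, Σy² = 4, M = 10
μ = 0/10 = 0,  σ² = 4/10 − (0)² = 2/5
Independent increments: Var[X_11] = 11·σ² = 11·(2/5) = 22/5

22/5


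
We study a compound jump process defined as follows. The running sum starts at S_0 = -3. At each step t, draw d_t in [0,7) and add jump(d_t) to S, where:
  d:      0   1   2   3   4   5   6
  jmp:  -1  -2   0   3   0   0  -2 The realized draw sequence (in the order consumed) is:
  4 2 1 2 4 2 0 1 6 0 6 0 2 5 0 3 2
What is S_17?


-12

t=0: S=-3, d=4, jump=0, S_1=-3
t=1: S=-3, d=2, jump=0, S_2=-3
t=2: S=-3, d=1, jump=-2, S_3=-5
t=3: S=-5, d=2, jump=0, S_4=-5
t=4: S=-5, d=4, jump=0, S_5=-5
t=5: S=-5, d=2, jump=0, S_6=-5
t=6: S=-5, d=0, jump=-1, S_7=-6
t=7: S=-6, d=1, jump=-2, S_8=-8
t=8: S=-8, d=6, jump=-2, S_9=-10
t=9: S=-10, d=0, jump=-1, S_10=-11
t=10: S=-11, d=6, jump=-2, S_11=-13
t=11: S=-13, d=0, jump=-1, S_12=-14
t=12: S=-14, d=2, jump=0, S_13=-14
t=13: S=-14, d=5, jump=0, S_14=-14
t=14: S=-14, d=0, jump=-1, S_15=-15
t=15: S=-15, d=3, jump=3, S_16=-12
t=16: S=-12, d=2, jump=0, S_17=-12


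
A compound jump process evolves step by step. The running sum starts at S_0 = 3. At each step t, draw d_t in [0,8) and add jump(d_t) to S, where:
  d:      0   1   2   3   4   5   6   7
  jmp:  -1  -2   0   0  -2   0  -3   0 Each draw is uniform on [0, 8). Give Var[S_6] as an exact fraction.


15/2

Outcome values over d=0..7: [-1, -2, 0, 0, -2, 0, -3, 0]
Σy = -8, Σy² = 18, M = 8
μ = -8/8 = -1,  σ² = 18/8 − (-1)² = 5/4
Independent increments: Var[S_6] = 6·σ² = 6·(5/4) = 15/2


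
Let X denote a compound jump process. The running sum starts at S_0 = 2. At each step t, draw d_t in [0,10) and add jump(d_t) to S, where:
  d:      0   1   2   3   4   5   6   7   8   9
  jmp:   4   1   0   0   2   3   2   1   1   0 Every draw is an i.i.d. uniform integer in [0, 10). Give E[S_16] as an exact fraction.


122/5

Outcome values over d=0..9: [4, 1, 0, 0, 2, 3, 2, 1, 1, 0]
Σy = 14, Σy² = 36, M = 10
μ = 14/10 = 7/5,  σ² = 36/10 − (7/5)² = 41/25
E[S_16] = 2 + 16·(7/5) = 122/5


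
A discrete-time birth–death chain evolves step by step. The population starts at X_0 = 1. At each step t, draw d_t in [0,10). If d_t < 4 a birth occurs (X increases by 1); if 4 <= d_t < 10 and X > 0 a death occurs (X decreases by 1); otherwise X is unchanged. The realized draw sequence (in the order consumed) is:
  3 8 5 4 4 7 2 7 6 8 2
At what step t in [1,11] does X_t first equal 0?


3

t=0: X=1, d=3 → birth, X_1=2
t=1: X=2, d=8 → death, X_2=1
t=2: X=1, d=5 → death, X_3=0
t=3: X=0, d=4 → hold, X_4=0
t=4: X=0, d=4 → hold, X_5=0
t=5: X=0, d=7 → hold, X_6=0
t=6: X=0, d=2 → birth, X_7=1
t=7: X=1, d=7 → death, X_8=0
t=8: X=0, d=6 → hold, X_9=0
t=9: X=0, d=8 → hold, X_10=0
t=10: X=0, d=2 → birth, X_11=1


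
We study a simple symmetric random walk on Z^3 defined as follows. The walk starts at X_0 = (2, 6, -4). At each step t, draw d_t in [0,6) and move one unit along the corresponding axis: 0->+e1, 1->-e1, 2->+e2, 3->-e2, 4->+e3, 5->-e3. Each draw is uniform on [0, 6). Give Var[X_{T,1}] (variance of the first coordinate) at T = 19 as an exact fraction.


Outcome values over d=0..5: [1, -1, 0, 0, 0, 0]
Σy = 0, Σy² = 2, M = 6
μ = 0/6 = 0,  σ² = 2/6 − (0)² = 1/3
Independent increments: Var[X_19] = 19·σ² = 19·(1/3) = 19/3

19/3


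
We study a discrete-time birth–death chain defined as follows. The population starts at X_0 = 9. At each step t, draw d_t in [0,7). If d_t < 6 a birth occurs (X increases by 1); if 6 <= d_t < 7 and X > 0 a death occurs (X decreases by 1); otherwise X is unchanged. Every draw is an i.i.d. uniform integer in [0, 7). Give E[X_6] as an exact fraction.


X can drop by at most 1 per step and X_0 = 9 > T = 6, so X_t >= 9 − t >= 3 > 0 for every t <= 6: the floor at 0 (the 'and X > 0' condition) never binds. Hence X_6 = X_0 + Σ_{t<6} Y_t with i.i.d. increments Y_t = y(d_t) ∈ {+1, −1, 0}.
Outcome values over d=0..6: [1, 1, 1, 1, 1, 1, -1]
Σy = 5, Σy² = 7, M = 7
μ = 5/7 = 5/7,  σ² = 7/7 − (5/7)² = 24/49
E[X_6] = 9 + 6·(5/7) = 93/7

93/7


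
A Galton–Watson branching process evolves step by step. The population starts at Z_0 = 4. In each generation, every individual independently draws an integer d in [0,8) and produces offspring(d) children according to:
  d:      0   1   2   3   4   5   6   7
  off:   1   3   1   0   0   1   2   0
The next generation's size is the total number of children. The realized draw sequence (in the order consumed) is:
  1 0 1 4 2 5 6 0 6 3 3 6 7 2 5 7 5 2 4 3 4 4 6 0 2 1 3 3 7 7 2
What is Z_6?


1

gen 0: Z_0=4, draws=[1, 0, 1, 4], offspring=[3, 1, 3, 0], Z_1=7
gen 1: Z_1=7, draws=[2, 5, 6, 0, 6, 3, 3], offspring=[1, 1, 2, 1, 2, 0, 0], Z_2=7
gen 2: Z_2=7, draws=[6, 7, 2, 5, 7, 5, 2], offspring=[2, 0, 1, 1, 0, 1, 1], Z_3=6
gen 3: Z_3=6, draws=[4, 3, 4, 4, 6, 0], offspring=[0, 0, 0, 0, 2, 1], Z_4=3
gen 4: Z_4=3, draws=[2, 1, 3], offspring=[1, 3, 0], Z_5=4
gen 5: Z_5=4, draws=[3, 7, 7, 2], offspring=[0, 0, 0, 1], Z_6=1


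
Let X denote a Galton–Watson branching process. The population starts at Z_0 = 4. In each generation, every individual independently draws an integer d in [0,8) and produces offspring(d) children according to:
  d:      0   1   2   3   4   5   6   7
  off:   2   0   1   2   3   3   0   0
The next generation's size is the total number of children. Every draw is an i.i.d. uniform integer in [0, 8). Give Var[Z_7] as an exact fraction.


Outcome values over d=0..7: [2, 0, 1, 2, 3, 3, 0, 0]
Σy = 11, Σy² = 27, M = 8
μ = 11/8 = 11/8,  σ² = 27/8 − (11/8)² = 95/64
V_0 = 0, E_0 = 4
V_1 = 95/64·E_0 + (11/8)²·V_0 = 95/16;  E_1 = 11/2
V_2 = 95/64·E_1 + (11/8)²·V_1 = 19855/1024;  E_2 = 121/16
V_3 = 95/64·E_2 + (11/8)²·V_2 = 3138135/65536;  E_3 = 1331/128
V_4 = 95/64·E_3 + (11/8)²·V_3 = 444454175/4194304;  E_4 = 14641/1024
V_5 = 95/64·E_4 + (11/8)²·V_4 = 59476061095/268435456;  E_5 = 161051/8192
V_6 = 95/64·E_5 + (11/8)²·V_5 = 7697948713455/17179869184;  E_6 = 1771561/65536
V_7 = 95/64·E_6 + (11/8)²·V_6 = 975570182572535/1099511627776;  E_7 = 19487171/524288

975570182572535/1099511627776


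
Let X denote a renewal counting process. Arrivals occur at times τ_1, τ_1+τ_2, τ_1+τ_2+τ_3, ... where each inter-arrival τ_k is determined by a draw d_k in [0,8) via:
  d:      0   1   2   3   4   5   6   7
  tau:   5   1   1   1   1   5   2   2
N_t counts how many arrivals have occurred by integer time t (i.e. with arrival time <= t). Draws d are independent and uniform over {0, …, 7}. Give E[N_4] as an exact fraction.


27/16

Inter-arrival values over d=0..7: [5, 1, 1, 1, 1, 5, 2, 2]
Each d has probability 1/8, so the pmf of τ is: f(1) = 1/2, f(2) = 1/4, f(5) = 1/4
Renewal equation for m(n) = E[N_n]: condition on τ_1 = k (if k <= n, one arrival plus a fresh copy on the remaining n−k steps): m(n) = F(n) + Σ_{k<=n} f(k)·m(n−k), where F(n) = P(τ <= n) and m(0) = 0
m(1) = F(1) = 1/2
m(2) = F(2) + f(1)·m(1) = 3/4 + 1/2·1/2 = 1
m(3) = F(3) + f(1)·m(2) + f(2)·m(1) = 3/4 + 1/2·1 + 1/4·1/2 = 11/8
m(4) = F(4) + f(1)·m(3) + f(2)·m(2) = 3/4 + 1/2·11/8 + 1/4·1 = 27/16
E[N_4] = m(4) = 27/16


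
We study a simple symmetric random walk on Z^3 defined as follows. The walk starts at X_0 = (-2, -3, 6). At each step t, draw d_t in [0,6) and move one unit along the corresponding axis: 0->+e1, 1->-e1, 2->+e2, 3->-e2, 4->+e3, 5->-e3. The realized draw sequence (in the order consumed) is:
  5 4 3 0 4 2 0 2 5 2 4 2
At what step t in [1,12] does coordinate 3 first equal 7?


5

t=0: X=(-2, -3, 6), d=5 → -e3, X_1=(-2, -3, 5)
t=1: X=(-2, -3, 5), d=4 → +e3, X_2=(-2, -3, 6)
t=2: X=(-2, -3, 6), d=3 → -e2, X_3=(-2, -4, 6)
t=3: X=(-2, -4, 6), d=0 → +e1, X_4=(-1, -4, 6)
t=4: X=(-1, -4, 6), d=4 → +e3, X_5=(-1, -4, 7)
t=5: X=(-1, -4, 7), d=2 → +e2, X_6=(-1, -3, 7)
t=6: X=(-1, -3, 7), d=0 → +e1, X_7=(0, -3, 7)
t=7: X=(0, -3, 7), d=2 → +e2, X_8=(0, -2, 7)
t=8: X=(0, -2, 7), d=5 → -e3, X_9=(0, -2, 6)
t=9: X=(0, -2, 6), d=2 → +e2, X_10=(0, -1, 6)
t=10: X=(0, -1, 6), d=4 → +e3, X_11=(0, -1, 7)
t=11: X=(0, -1, 7), d=2 → +e2, X_12=(0, 0, 7)


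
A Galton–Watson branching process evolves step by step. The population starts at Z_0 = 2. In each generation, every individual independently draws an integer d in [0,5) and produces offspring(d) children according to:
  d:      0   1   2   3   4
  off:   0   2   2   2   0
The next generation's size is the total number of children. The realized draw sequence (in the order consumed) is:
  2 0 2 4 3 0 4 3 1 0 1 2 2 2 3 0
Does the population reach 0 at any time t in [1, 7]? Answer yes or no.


gen 0: Z_0=2, draws=[2, 0], offspring=[2, 0], Z_1=2
gen 1: Z_1=2, draws=[2, 4], offspring=[2, 0], Z_2=2
gen 2: Z_2=2, draws=[3, 0], offspring=[2, 0], Z_3=2
gen 3: Z_3=2, draws=[4, 3], offspring=[0, 2], Z_4=2
gen 4: Z_4=2, draws=[1, 0], offspring=[2, 0], Z_5=2
gen 5: Z_5=2, draws=[1, 2], offspring=[2, 2], Z_6=4
gen 6: Z_6=4, draws=[2, 2, 3, 0], offspring=[2, 2, 2, 0], Z_7=6

no


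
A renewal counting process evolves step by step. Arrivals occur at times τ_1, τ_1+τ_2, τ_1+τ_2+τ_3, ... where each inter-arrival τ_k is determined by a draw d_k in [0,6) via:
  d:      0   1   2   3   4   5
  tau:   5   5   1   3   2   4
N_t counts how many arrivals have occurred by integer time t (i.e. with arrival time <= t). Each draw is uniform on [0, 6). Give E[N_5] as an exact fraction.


10327/7776

Inter-arrival values over d=0..5: [5, 5, 1, 3, 2, 4]
Each d has probability 1/6, so the pmf of τ is: f(1) = 1/6, f(2) = 1/6, f(3) = 1/6, f(4) = 1/6, f(5) = 1/3
Renewal equation for m(n) = E[N_n]: condition on τ_1 = k (if k <= n, one arrival plus a fresh copy on the remaining n−k steps): m(n) = F(n) + Σ_{k<=n} f(k)·m(n−k), where F(n) = P(τ <= n) and m(0) = 0
m(1) = F(1) = 1/6
m(2) = F(2) + f(1)·m(1) = 1/3 + 1/6·1/6 = 13/36
m(3) = F(3) + f(1)·m(2) + f(2)·m(1) = 1/2 + 1/6·13/36 + 1/6·1/6 = 127/216
m(4) = F(4) + f(1)·m(3) + f(2)·m(2) + f(3)·m(1) = 2/3 + 1/6·127/216 + 1/6·13/36 + 1/6·1/6 = 1105/1296
m(5) = F(5) + f(1)·m(4) + f(2)·m(3) + f(3)·m(2) + f(4)·m(1) = 1 + 1/6·1105/1296 + 1/6·127/216 + 1/6·13/36 + 1/6·1/6 = 10327/7776
E[N_5] = m(5) = 10327/7776


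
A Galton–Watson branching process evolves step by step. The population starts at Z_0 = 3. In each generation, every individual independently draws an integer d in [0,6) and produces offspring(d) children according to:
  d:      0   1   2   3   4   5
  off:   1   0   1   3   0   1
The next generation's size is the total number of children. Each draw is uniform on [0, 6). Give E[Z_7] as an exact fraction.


3

Outcome values over d=0..5: [1, 0, 1, 3, 0, 1]
Σy = 6, Σy² = 12, M = 6
μ = 6/6 = 1,  σ² = 12/6 − (1)² = 1
E[Z_0] = 3
E[Z_1] = 1·E[Z_0] = 3
E[Z_2] = 1·E[Z_1] = 3
E[Z_3] = 1·E[Z_2] = 3
E[Z_4] = 1·E[Z_3] = 3
E[Z_5] = 1·E[Z_4] = 3
E[Z_6] = 1·E[Z_5] = 3
E[Z_7] = 1·E[Z_6] = 3


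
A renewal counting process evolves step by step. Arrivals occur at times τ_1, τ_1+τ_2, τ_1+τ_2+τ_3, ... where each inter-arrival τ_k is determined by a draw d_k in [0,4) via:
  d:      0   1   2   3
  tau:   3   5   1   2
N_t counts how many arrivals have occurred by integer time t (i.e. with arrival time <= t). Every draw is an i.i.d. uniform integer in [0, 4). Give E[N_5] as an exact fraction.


Inter-arrival values over d=0..3: [3, 5, 1, 2]
Each d has probability 1/4, so the pmf of τ is: f(1) = 1/4, f(2) = 1/4, f(3) = 1/4, f(5) = 1/4
Renewal equation for m(n) = E[N_n]: condition on τ_1 = k (if k <= n, one arrival plus a fresh copy on the remaining n−k steps): m(n) = F(n) + Σ_{k<=n} f(k)·m(n−k), where F(n) = P(τ <= n) and m(0) = 0
m(1) = F(1) = 1/4
m(2) = F(2) + f(1)·m(1) = 1/2 + 1/4·1/4 = 9/16
m(3) = F(3) + f(1)·m(2) + f(2)·m(1) = 3/4 + 1/4·9/16 + 1/4·1/4 = 61/64
m(4) = F(4) + f(1)·m(3) + f(2)·m(2) + f(3)·m(1) = 3/4 + 1/4·61/64 + 1/4·9/16 + 1/4·1/4 = 305/256
m(5) = F(5) + f(1)·m(4) + f(2)·m(3) + f(3)·m(2) = 1 + 1/4·305/256 + 1/4·61/64 + 1/4·9/16 = 1717/1024
E[N_5] = m(5) = 1717/1024

1717/1024


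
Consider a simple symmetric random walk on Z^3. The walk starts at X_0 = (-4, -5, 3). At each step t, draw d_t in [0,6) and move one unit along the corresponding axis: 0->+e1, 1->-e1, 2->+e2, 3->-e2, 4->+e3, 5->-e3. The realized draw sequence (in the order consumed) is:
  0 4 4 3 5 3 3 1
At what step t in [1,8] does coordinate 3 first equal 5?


3

t=0: X=(-4, -5, 3), d=0 → +e1, X_1=(-3, -5, 3)
t=1: X=(-3, -5, 3), d=4 → +e3, X_2=(-3, -5, 4)
t=2: X=(-3, -5, 4), d=4 → +e3, X_3=(-3, -5, 5)
t=3: X=(-3, -5, 5), d=3 → -e2, X_4=(-3, -6, 5)
t=4: X=(-3, -6, 5), d=5 → -e3, X_5=(-3, -6, 4)
t=5: X=(-3, -6, 4), d=3 → -e2, X_6=(-3, -7, 4)
t=6: X=(-3, -7, 4), d=3 → -e2, X_7=(-3, -8, 4)
t=7: X=(-3, -8, 4), d=1 → -e1, X_8=(-4, -8, 4)


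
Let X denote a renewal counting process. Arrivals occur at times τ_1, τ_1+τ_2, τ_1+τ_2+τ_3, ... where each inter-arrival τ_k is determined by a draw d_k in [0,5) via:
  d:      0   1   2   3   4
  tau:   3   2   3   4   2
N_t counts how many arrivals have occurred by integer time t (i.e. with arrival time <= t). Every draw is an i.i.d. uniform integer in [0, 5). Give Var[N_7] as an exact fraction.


3896/15625

Inter-arrival values over d=0..4: [3, 2, 3, 4, 2]
Each d has probability 1/5, so the pmf of τ is: f(2) = 2/5, f(3) = 2/5, f(4) = 1/5
Let p_n(j) = P(N_n = j), with p_0 = [1]. Condition on τ_1: p_n(0) = P(τ > n), and for j >= 1, p_n(j) = Σ_{k<=n} f(k)·p_{n−k}(j−1)
p_1 = [1]  (j = 0)
p_2 = [3/5, 2/5]  (j = 0..1)
p_3 = [1/5, 4/5]  (j = 0..1)
p_4 = [0, 21/25, 4/25]  (j = 0..2)
p_5 = [0, 13/25, 12/25]  (j = 0..2)
p_6 = [0, 1/5, 92/125, 8/125]  (j = 0..3)
p_7 = [0, 1/25, 88/125, 32/125]  (j = 0..3)
E[N_7] = Σ j·p_7(j) = 277/125;  E[N_7²] = Σ j²·p_7(j) = 129/25
Var[N_7] = 129/25 − (277/125)² = 3896/15625


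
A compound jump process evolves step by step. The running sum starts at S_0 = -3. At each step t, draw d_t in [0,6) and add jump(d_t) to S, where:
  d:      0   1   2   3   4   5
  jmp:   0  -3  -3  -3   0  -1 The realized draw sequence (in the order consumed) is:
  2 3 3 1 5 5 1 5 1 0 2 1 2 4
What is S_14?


-33

t=0: S=-3, d=2, jump=-3, S_1=-6
t=1: S=-6, d=3, jump=-3, S_2=-9
t=2: S=-9, d=3, jump=-3, S_3=-12
t=3: S=-12, d=1, jump=-3, S_4=-15
t=4: S=-15, d=5, jump=-1, S_5=-16
t=5: S=-16, d=5, jump=-1, S_6=-17
t=6: S=-17, d=1, jump=-3, S_7=-20
t=7: S=-20, d=5, jump=-1, S_8=-21
t=8: S=-21, d=1, jump=-3, S_9=-24
t=9: S=-24, d=0, jump=0, S_10=-24
t=10: S=-24, d=2, jump=-3, S_11=-27
t=11: S=-27, d=1, jump=-3, S_12=-30
t=12: S=-30, d=2, jump=-3, S_13=-33
t=13: S=-33, d=4, jump=0, S_14=-33


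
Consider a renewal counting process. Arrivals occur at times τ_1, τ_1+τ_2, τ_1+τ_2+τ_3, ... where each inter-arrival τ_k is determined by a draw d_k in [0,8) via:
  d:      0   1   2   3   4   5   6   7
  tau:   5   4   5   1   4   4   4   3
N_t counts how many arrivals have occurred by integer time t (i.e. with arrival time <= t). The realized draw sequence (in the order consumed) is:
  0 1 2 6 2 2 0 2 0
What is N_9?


draw d_1=0: τ_1=5, arrival time A_1=5
draw d_2=1: τ_2=4, arrival time A_2=9
draw d_3=2: τ_3=5, arrival time A_3=14
draw d_4=6: τ_4=4, arrival time A_4=18
draw d_5=2: τ_5=5, arrival time A_5=23
draw d_6=2: τ_6=5, arrival time A_6=28
draw d_7=0: τ_7=5, arrival time A_7=33
draw d_8=2: τ_8=5, arrival time A_8=38
draw d_9=0: τ_9=5, arrival time A_9=43
N_t over t=0..9: 0:0 1:0 2:0 3:0 4:0 5:1 6:1 7:1 8:1 9:2

2


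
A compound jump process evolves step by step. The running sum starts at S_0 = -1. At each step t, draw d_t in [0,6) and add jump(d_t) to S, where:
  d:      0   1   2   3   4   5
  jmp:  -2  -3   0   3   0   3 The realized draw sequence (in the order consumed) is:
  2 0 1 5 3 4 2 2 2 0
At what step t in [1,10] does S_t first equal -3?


t=0: S=-1, d=2, jump=0, S_1=-1
t=1: S=-1, d=0, jump=-2, S_2=-3
t=2: S=-3, d=1, jump=-3, S_3=-6
t=3: S=-6, d=5, jump=3, S_4=-3
t=4: S=-3, d=3, jump=3, S_5=0
t=5: S=0, d=4, jump=0, S_6=0
t=6: S=0, d=2, jump=0, S_7=0
t=7: S=0, d=2, jump=0, S_8=0
t=8: S=0, d=2, jump=0, S_9=0
t=9: S=0, d=0, jump=-2, S_10=-2

2


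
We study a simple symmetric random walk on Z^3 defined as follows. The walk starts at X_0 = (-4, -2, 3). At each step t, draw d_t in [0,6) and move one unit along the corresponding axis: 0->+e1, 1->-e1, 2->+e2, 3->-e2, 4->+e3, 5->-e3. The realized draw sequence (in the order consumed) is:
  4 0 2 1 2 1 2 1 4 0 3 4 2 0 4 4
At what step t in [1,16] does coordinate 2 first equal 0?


t=0: X=(-4, -2, 3), d=4 → +e3, X_1=(-4, -2, 4)
t=1: X=(-4, -2, 4), d=0 → +e1, X_2=(-3, -2, 4)
t=2: X=(-3, -2, 4), d=2 → +e2, X_3=(-3, -1, 4)
t=3: X=(-3, -1, 4), d=1 → -e1, X_4=(-4, -1, 4)
t=4: X=(-4, -1, 4), d=2 → +e2, X_5=(-4, 0, 4)
t=5: X=(-4, 0, 4), d=1 → -e1, X_6=(-5, 0, 4)
t=6: X=(-5, 0, 4), d=2 → +e2, X_7=(-5, 1, 4)
t=7: X=(-5, 1, 4), d=1 → -e1, X_8=(-6, 1, 4)
t=8: X=(-6, 1, 4), d=4 → +e3, X_9=(-6, 1, 5)
t=9: X=(-6, 1, 5), d=0 → +e1, X_10=(-5, 1, 5)
t=10: X=(-5, 1, 5), d=3 → -e2, X_11=(-5, 0, 5)
t=11: X=(-5, 0, 5), d=4 → +e3, X_12=(-5, 0, 6)
t=12: X=(-5, 0, 6), d=2 → +e2, X_13=(-5, 1, 6)
t=13: X=(-5, 1, 6), d=0 → +e1, X_14=(-4, 1, 6)
t=14: X=(-4, 1, 6), d=4 → +e3, X_15=(-4, 1, 7)
t=15: X=(-4, 1, 7), d=4 → +e3, X_16=(-4, 1, 8)

5


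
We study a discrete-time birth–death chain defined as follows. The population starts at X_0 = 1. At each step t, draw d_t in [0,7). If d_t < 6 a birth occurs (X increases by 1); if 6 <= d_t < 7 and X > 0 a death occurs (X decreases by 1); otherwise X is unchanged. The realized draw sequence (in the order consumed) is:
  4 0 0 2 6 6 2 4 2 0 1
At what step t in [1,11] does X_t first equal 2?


1

t=0: X=1, d=4 → birth, X_1=2
t=1: X=2, d=0 → birth, X_2=3
t=2: X=3, d=0 → birth, X_3=4
t=3: X=4, d=2 → birth, X_4=5
t=4: X=5, d=6 → death, X_5=4
t=5: X=4, d=6 → death, X_6=3
t=6: X=3, d=2 → birth, X_7=4
t=7: X=4, d=4 → birth, X_8=5
t=8: X=5, d=2 → birth, X_9=6
t=9: X=6, d=0 → birth, X_10=7
t=10: X=7, d=1 → birth, X_11=8


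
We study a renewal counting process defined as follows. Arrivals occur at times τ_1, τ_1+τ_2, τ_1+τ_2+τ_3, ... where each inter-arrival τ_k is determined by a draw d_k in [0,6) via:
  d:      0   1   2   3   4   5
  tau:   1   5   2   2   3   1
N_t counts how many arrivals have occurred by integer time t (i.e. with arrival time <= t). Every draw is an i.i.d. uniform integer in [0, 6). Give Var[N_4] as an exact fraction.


Inter-arrival values over d=0..5: [1, 5, 2, 2, 3, 1]
Each d has probability 1/6, so the pmf of τ is: f(1) = 1/3, f(2) = 1/3, f(3) = 1/6, f(5) = 1/6
Let p_n(j) = P(N_n = j), with p_0 = [1]. Condition on τ_1: p_n(0) = P(τ > n), and for j >= 1, p_n(j) = Σ_{k<=n} f(k)·p_{n−k}(j−1)
p_1 = [2/3, 1/3]  (j = 0..1)
p_2 = [1/3, 5/9, 1/9]  (j = 0..2)
p_3 = [1/6, 1/2, 8/27, 1/27]  (j = 0..3)
p_4 = [1/6, 5/18, 11/27, 11/81, 1/81]  (j = 0..4)
E[N_4] = Σ j·p_4(j) = 251/162;  E[N_4²] = Σ j²·p_4(j) = 539/162
Var[N_4] = 539/162 − (251/162)² = 24317/26244

24317/26244


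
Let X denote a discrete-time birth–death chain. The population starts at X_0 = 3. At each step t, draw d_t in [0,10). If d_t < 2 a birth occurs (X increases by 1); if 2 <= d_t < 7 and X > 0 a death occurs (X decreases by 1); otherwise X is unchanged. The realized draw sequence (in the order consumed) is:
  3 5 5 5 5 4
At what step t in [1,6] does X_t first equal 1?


t=0: X=3, d=3 → death, X_1=2
t=1: X=2, d=5 → death, X_2=1
t=2: X=1, d=5 → death, X_3=0
t=3: X=0, d=5 → hold, X_4=0
t=4: X=0, d=5 → hold, X_5=0
t=5: X=0, d=4 → hold, X_6=0

2


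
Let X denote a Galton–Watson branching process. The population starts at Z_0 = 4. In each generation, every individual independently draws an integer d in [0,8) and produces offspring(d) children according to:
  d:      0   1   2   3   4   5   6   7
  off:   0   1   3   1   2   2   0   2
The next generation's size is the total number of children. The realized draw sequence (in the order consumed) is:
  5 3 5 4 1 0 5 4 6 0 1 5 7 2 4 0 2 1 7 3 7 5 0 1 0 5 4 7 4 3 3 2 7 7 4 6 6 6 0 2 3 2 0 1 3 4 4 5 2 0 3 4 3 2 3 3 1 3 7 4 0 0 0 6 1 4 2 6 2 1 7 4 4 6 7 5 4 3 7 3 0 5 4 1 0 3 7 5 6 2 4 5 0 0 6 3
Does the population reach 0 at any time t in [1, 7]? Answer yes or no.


no

gen 0: Z_0=4, draws=[5, 3, 5, 4], offspring=[2, 1, 2, 2], Z_1=7
gen 1: Z_1=7, draws=[1, 0, 5, 4, 6, 0, 1], offspring=[1, 0, 2, 2, 0, 0, 1], Z_2=6
gen 2: Z_2=6, draws=[5, 7, 2, 4, 0, 2], offspring=[2, 2, 3, 2, 0, 3], Z_3=12
gen 3: Z_3=12, draws=[1, 7, 3, 7, 5, 0, 1, 0, 5, 4, 7, 4], offspring=[1, 2, 1, 2, 2, 0, 1, 0, 2, 2, 2, 2], Z_4=17
gen 4: Z_4=17, draws=[3, 3, 2, 7, 7, 4, 6, 6, 6, 0, 2, 3, 2, 0, 1, 3, 4], offspring=[1, 1, 3, 2, 2, 2, 0, 0, 0, 0, 3, 1, 3, 0, 1, 1, 2], Z_5=22
gen 5: Z_5=22, draws=[4, 5, 2, 0, 3, 4, 3, 2, 3, 3, 1, 3, 7, 4, 0, 0, 0, 6, 1, 4, 2, 6], offspring=[2, 2, 3, 0, 1, 2, 1, 3, 1, 1, 1, 1, 2, 2, 0, 0, 0, 0, 1, 2, 3, 0], Z_6=28
gen 6: Z_6=28, draws=[2, 1, 7, 4, 4, 6, 7, 5, 4, 3, 7, 3, 0, 5, 4, 1, 0, 3, 7, 5, 6, 2, 4, 5, 0, 0, 6, 3], offspring=[3, 1, 2, 2, 2, 0, 2, 2, 2, 1, 2, 1, 0, 2, 2, 1, 0, 1, 2, 2, 0, 3, 2, 2, 0, 0, 0, 1], Z_7=38


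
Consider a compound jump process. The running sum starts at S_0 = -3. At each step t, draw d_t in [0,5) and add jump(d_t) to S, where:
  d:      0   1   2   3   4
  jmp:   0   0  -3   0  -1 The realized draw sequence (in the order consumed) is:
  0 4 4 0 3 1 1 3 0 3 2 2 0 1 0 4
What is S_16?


t=0: S=-3, d=0, jump=0, S_1=-3
t=1: S=-3, d=4, jump=-1, S_2=-4
t=2: S=-4, d=4, jump=-1, S_3=-5
t=3: S=-5, d=0, jump=0, S_4=-5
t=4: S=-5, d=3, jump=0, S_5=-5
t=5: S=-5, d=1, jump=0, S_6=-5
t=6: S=-5, d=1, jump=0, S_7=-5
t=7: S=-5, d=3, jump=0, S_8=-5
t=8: S=-5, d=0, jump=0, S_9=-5
t=9: S=-5, d=3, jump=0, S_10=-5
t=10: S=-5, d=2, jump=-3, S_11=-8
t=11: S=-8, d=2, jump=-3, S_12=-11
t=12: S=-11, d=0, jump=0, S_13=-11
t=13: S=-11, d=1, jump=0, S_14=-11
t=14: S=-11, d=0, jump=0, S_15=-11
t=15: S=-11, d=4, jump=-1, S_16=-12

-12


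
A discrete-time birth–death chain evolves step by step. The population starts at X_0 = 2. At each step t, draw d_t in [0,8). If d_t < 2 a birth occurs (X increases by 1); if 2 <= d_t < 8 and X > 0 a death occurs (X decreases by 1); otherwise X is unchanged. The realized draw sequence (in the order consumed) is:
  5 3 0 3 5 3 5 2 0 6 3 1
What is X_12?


1

t=0: X=2, d=5 → death, X_1=1
t=1: X=1, d=3 → death, X_2=0
t=2: X=0, d=0 → birth, X_3=1
t=3: X=1, d=3 → death, X_4=0
t=4: X=0, d=5 → hold, X_5=0
t=5: X=0, d=3 → hold, X_6=0
t=6: X=0, d=5 → hold, X_7=0
t=7: X=0, d=2 → hold, X_8=0
t=8: X=0, d=0 → birth, X_9=1
t=9: X=1, d=6 → death, X_10=0
t=10: X=0, d=3 → hold, X_11=0
t=11: X=0, d=1 → birth, X_12=1


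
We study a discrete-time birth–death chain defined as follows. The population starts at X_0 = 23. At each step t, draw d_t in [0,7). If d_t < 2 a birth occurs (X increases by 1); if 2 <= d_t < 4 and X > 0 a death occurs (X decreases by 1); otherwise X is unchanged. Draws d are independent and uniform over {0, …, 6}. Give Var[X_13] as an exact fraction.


52/7

X can drop by at most 1 per step and X_0 = 23 > T = 13, so X_t >= 23 − t >= 10 > 0 for every t <= 13: the floor at 0 (the 'and X > 0' condition) never binds. Hence X_13 = X_0 + Σ_{t<13} Y_t with i.i.d. increments Y_t = y(d_t) ∈ {+1, −1, 0}.
Outcome values over d=0..6: [1, 1, -1, -1, 0, 0, 0]
Σy = 0, Σy² = 4, M = 7
μ = 0/7 = 0,  σ² = 4/7 − (0)² = 4/7
Independent increments: Var[X_13] = 13·σ² = 13·(4/7) = 52/7


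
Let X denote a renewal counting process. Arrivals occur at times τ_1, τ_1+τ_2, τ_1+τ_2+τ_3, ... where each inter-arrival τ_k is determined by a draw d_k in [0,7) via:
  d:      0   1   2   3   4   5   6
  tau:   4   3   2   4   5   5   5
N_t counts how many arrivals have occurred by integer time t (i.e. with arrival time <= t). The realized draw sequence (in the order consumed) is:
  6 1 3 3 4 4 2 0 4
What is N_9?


2

draw d_1=6: τ_1=5, arrival time A_1=5
draw d_2=1: τ_2=3, arrival time A_2=8
draw d_3=3: τ_3=4, arrival time A_3=12
draw d_4=3: τ_4=4, arrival time A_4=16
draw d_5=4: τ_5=5, arrival time A_5=21
draw d_6=4: τ_6=5, arrival time A_6=26
draw d_7=2: τ_7=2, arrival time A_7=28
draw d_8=0: τ_8=4, arrival time A_8=32
draw d_9=4: τ_9=5, arrival time A_9=37
N_t over t=0..9: 0:0 1:0 2:0 3:0 4:0 5:1 6:1 7:1 8:2 9:2


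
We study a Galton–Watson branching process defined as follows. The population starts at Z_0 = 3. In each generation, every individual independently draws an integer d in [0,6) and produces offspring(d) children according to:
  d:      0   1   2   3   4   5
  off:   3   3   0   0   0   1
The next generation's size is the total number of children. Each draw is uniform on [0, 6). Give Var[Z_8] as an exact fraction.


218681158179575/940369969152

Outcome values over d=0..5: [3, 3, 0, 0, 0, 1]
Σy = 7, Σy² = 19, M = 6
μ = 7/6 = 7/6,  σ² = 19/6 − (7/6)² = 65/36
V_0 = 0, E_0 = 3
V_1 = 65/36·E_0 + (7/6)²·V_0 = 65/12;  E_1 = 7/2
V_2 = 65/36·E_1 + (7/6)²·V_1 = 5915/432;  E_2 = 49/12
V_3 = 65/36·E_2 + (7/6)²·V_2 = 404495/15552;  E_3 = 343/72
V_4 = 65/36·E_3 + (7/6)²·V_3 = 24635975/559872;  E_4 = 2401/432
V_5 = 65/36·E_4 + (7/6)²·V_4 = 1409423015/20155392;  E_5 = 16807/2592
V_6 = 65/36·E_5 + (7/6)²·V_5 = 77556657815/725594112;  E_6 = 117649/15552
V_7 = 65/36·E_6 + (7/6)²·V_6 = 4157063296295/26121388032;  E_7 = 823543/93312
V_8 = 65/36·E_7 + (7/6)²·V_7 = 218681158179575/940369969152;  E_8 = 5764801/559872


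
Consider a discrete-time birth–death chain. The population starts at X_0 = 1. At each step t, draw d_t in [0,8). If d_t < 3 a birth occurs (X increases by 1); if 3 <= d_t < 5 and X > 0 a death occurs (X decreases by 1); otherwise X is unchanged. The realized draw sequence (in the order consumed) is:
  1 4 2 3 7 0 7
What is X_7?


t=0: X=1, d=1 → birth, X_1=2
t=1: X=2, d=4 → death, X_2=1
t=2: X=1, d=2 → birth, X_3=2
t=3: X=2, d=3 → death, X_4=1
t=4: X=1, d=7 → hold, X_5=1
t=5: X=1, d=0 → birth, X_6=2
t=6: X=2, d=7 → hold, X_7=2

2


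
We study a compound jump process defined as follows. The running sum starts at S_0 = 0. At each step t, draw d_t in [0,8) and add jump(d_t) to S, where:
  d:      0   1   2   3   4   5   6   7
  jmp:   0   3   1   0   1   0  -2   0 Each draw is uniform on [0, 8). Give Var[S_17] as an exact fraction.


1887/64

Outcome values over d=0..7: [0, 3, 1, 0, 1, 0, -2, 0]
Σy = 3, Σy² = 15, M = 8
μ = 3/8 = 3/8,  σ² = 15/8 − (3/8)² = 111/64
Independent increments: Var[S_17] = 17·σ² = 17·(111/64) = 1887/64


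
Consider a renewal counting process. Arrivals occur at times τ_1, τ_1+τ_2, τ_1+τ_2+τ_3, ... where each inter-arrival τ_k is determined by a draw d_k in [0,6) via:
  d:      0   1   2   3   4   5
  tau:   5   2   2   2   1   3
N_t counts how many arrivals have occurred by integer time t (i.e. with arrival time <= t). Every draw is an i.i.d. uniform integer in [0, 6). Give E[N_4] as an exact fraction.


1789/1296

Inter-arrival values over d=0..5: [5, 2, 2, 2, 1, 3]
Each d has probability 1/6, so the pmf of τ is: f(1) = 1/6, f(2) = 1/2, f(3) = 1/6, f(5) = 1/6
Renewal equation for m(n) = E[N_n]: condition on τ_1 = k (if k <= n, one arrival plus a fresh copy on the remaining n−k steps): m(n) = F(n) + Σ_{k<=n} f(k)·m(n−k), where F(n) = P(τ <= n) and m(0) = 0
m(1) = F(1) = 1/6
m(2) = F(2) + f(1)·m(1) = 2/3 + 1/6·1/6 = 25/36
m(3) = F(3) + f(1)·m(2) + f(2)·m(1) = 5/6 + 1/6·25/36 + 1/2·1/6 = 223/216
m(4) = F(4) + f(1)·m(3) + f(2)·m(2) + f(3)·m(1) = 5/6 + 1/6·223/216 + 1/2·25/36 + 1/6·1/6 = 1789/1296
E[N_4] = m(4) = 1789/1296


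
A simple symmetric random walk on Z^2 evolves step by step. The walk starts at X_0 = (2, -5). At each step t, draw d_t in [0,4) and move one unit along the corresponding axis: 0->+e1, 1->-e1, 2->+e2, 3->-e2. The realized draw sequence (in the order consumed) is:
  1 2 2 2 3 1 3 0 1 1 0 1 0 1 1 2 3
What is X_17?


t=0: X=(2, -5), d=1 → -e1, X_1=(1, -5)
t=1: X=(1, -5), d=2 → +e2, X_2=(1, -4)
t=2: X=(1, -4), d=2 → +e2, X_3=(1, -3)
t=3: X=(1, -3), d=2 → +e2, X_4=(1, -2)
t=4: X=(1, -2), d=3 → -e2, X_5=(1, -3)
t=5: X=(1, -3), d=1 → -e1, X_6=(0, -3)
t=6: X=(0, -3), d=3 → -e2, X_7=(0, -4)
t=7: X=(0, -4), d=0 → +e1, X_8=(1, -4)
t=8: X=(1, -4), d=1 → -e1, X_9=(0, -4)
t=9: X=(0, -4), d=1 → -e1, X_10=(-1, -4)
t=10: X=(-1, -4), d=0 → +e1, X_11=(0, -4)
t=11: X=(0, -4), d=1 → -e1, X_12=(-1, -4)
t=12: X=(-1, -4), d=0 → +e1, X_13=(0, -4)
t=13: X=(0, -4), d=1 → -e1, X_14=(-1, -4)
t=14: X=(-1, -4), d=1 → -e1, X_15=(-2, -4)
t=15: X=(-2, -4), d=2 → +e2, X_16=(-2, -3)
t=16: X=(-2, -3), d=3 → -e2, X_17=(-2, -4)

(-2, -4)


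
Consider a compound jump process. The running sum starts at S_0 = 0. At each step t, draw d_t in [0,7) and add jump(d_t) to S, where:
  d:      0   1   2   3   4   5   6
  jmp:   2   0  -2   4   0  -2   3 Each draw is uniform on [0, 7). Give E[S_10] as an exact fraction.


50/7

Outcome values over d=0..6: [2, 0, -2, 4, 0, -2, 3]
Σy = 5, Σy² = 37, M = 7
μ = 5/7 = 5/7,  σ² = 37/7 − (5/7)² = 234/49
E[S_10] = 0 + 10·(5/7) = 50/7


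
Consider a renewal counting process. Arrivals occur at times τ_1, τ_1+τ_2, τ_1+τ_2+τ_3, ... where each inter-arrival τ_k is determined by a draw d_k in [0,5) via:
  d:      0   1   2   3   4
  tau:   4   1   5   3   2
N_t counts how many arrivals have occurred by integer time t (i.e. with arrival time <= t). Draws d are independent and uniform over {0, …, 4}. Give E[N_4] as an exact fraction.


Inter-arrival values over d=0..4: [4, 1, 5, 3, 2]
Each d has probability 1/5, so the pmf of τ is: f(1) = 1/5, f(2) = 1/5, f(3) = 1/5, f(4) = 1/5, f(5) = 1/5
Renewal equation for m(n) = E[N_n]: condition on τ_1 = k (if k <= n, one arrival plus a fresh copy on the remaining n−k steps): m(n) = F(n) + Σ_{k<=n} f(k)·m(n−k), where F(n) = P(τ <= n) and m(0) = 0
m(1) = F(1) = 1/5
m(2) = F(2) + f(1)·m(1) = 2/5 + 1/5·1/5 = 11/25
m(3) = F(3) + f(1)·m(2) + f(2)·m(1) = 3/5 + 1/5·11/25 + 1/5·1/5 = 91/125
m(4) = F(4) + f(1)·m(3) + f(2)·m(2) + f(3)·m(1) = 4/5 + 1/5·91/125 + 1/5·11/25 + 1/5·1/5 = 671/625
E[N_4] = m(4) = 671/625

671/625


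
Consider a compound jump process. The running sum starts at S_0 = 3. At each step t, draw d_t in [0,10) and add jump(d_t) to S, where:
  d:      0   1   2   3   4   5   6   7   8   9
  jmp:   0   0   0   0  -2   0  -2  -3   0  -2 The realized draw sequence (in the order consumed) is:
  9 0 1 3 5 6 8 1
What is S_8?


-1

t=0: S=3, d=9, jump=-2, S_1=1
t=1: S=1, d=0, jump=0, S_2=1
t=2: S=1, d=1, jump=0, S_3=1
t=3: S=1, d=3, jump=0, S_4=1
t=4: S=1, d=5, jump=0, S_5=1
t=5: S=1, d=6, jump=-2, S_6=-1
t=6: S=-1, d=8, jump=0, S_7=-1
t=7: S=-1, d=1, jump=0, S_8=-1


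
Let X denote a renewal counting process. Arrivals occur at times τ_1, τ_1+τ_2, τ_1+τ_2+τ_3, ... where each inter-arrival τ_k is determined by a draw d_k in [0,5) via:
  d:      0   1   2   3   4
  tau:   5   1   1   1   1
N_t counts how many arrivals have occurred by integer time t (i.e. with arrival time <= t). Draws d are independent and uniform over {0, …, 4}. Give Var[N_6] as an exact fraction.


754179544/244140625

Inter-arrival values over d=0..4: [5, 1, 1, 1, 1]
Each d has probability 1/5, so the pmf of τ is: f(1) = 4/5, f(5) = 1/5
Let p_n(j) = P(N_n = j), with p_0 = [1]. Condition on τ_1: p_n(0) = P(τ > n), and for j >= 1, p_n(j) = Σ_{k<=n} f(k)·p_{n−k}(j−1)
p_1 = [1/5, 4/5]  (j = 0..1)
p_2 = [1/5, 4/25, 16/25]  (j = 0..2)
p_3 = [1/5, 4/25, 16/125, 64/125]  (j = 0..3)
p_4 = [1/5, 4/25, 16/125, 64/625, 256/625]  (j = 0..4)
p_5 = [0, 9/25, 16/125, 64/625, 256/3125, 1024/3125]  (j = 0..5)
p_6 = [0, 1/25, 56/125, 64/625, 256/3125, 1024/15625, 4096/15625]  (j = 0..6)
E[N_6] = Σ j·p_6(j) = 54241/15625;  E[N_6²] = Σ j²·p_6(j) = 236561/15625
Var[N_6] = 236561/15625 − (54241/15625)² = 754179544/244140625


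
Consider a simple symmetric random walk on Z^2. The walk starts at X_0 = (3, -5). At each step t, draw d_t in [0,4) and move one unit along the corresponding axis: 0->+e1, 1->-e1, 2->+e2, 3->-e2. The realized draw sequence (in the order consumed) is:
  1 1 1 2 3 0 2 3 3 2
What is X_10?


(1, -5)

t=0: X=(3, -5), d=1 → -e1, X_1=(2, -5)
t=1: X=(2, -5), d=1 → -e1, X_2=(1, -5)
t=2: X=(1, -5), d=1 → -e1, X_3=(0, -5)
t=3: X=(0, -5), d=2 → +e2, X_4=(0, -4)
t=4: X=(0, -4), d=3 → -e2, X_5=(0, -5)
t=5: X=(0, -5), d=0 → +e1, X_6=(1, -5)
t=6: X=(1, -5), d=2 → +e2, X_7=(1, -4)
t=7: X=(1, -4), d=3 → -e2, X_8=(1, -5)
t=8: X=(1, -5), d=3 → -e2, X_9=(1, -6)
t=9: X=(1, -6), d=2 → +e2, X_10=(1, -5)


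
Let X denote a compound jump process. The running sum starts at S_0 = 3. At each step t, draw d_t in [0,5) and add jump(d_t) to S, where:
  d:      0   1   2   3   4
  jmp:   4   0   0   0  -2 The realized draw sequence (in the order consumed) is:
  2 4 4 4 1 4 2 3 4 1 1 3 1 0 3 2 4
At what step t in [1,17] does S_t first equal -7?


t=0: S=3, d=2, jump=0, S_1=3
t=1: S=3, d=4, jump=-2, S_2=1
t=2: S=1, d=4, jump=-2, S_3=-1
t=3: S=-1, d=4, jump=-2, S_4=-3
t=4: S=-3, d=1, jump=0, S_5=-3
t=5: S=-3, d=4, jump=-2, S_6=-5
t=6: S=-5, d=2, jump=0, S_7=-5
t=7: S=-5, d=3, jump=0, S_8=-5
t=8: S=-5, d=4, jump=-2, S_9=-7
t=9: S=-7, d=1, jump=0, S_10=-7
t=10: S=-7, d=1, jump=0, S_11=-7
t=11: S=-7, d=3, jump=0, S_12=-7
t=12: S=-7, d=1, jump=0, S_13=-7
t=13: S=-7, d=0, jump=4, S_14=-3
t=14: S=-3, d=3, jump=0, S_15=-3
t=15: S=-3, d=2, jump=0, S_16=-3
t=16: S=-3, d=4, jump=-2, S_17=-5

9


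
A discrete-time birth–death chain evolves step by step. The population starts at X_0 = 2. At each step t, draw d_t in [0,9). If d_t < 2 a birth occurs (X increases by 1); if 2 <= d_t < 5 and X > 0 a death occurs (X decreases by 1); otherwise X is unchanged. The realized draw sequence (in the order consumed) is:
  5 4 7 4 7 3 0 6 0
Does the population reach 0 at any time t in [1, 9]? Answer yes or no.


yes

t=0: X=2, d=5 → hold, X_1=2
t=1: X=2, d=4 → death, X_2=1
t=2: X=1, d=7 → hold, X_3=1
t=3: X=1, d=4 → death, X_4=0
t=4: X=0, d=7 → hold, X_5=0
t=5: X=0, d=3 → hold, X_6=0
t=6: X=0, d=0 → birth, X_7=1
t=7: X=1, d=6 → hold, X_8=1
t=8: X=1, d=0 → birth, X_9=2


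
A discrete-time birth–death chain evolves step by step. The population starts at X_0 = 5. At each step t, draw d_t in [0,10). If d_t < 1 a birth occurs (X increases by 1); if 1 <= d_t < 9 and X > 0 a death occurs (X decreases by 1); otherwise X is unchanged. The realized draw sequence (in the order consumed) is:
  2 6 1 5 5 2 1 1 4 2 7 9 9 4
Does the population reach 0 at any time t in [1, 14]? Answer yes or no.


yes

t=0: X=5, d=2 → death, X_1=4
t=1: X=4, d=6 → death, X_2=3
t=2: X=3, d=1 → death, X_3=2
t=3: X=2, d=5 → death, X_4=1
t=4: X=1, d=5 → death, X_5=0
t=5: X=0, d=2 → hold, X_6=0
t=6: X=0, d=1 → hold, X_7=0
t=7: X=0, d=1 → hold, X_8=0
t=8: X=0, d=4 → hold, X_9=0
t=9: X=0, d=2 → hold, X_10=0
t=10: X=0, d=7 → hold, X_11=0
t=11: X=0, d=9 → hold, X_12=0
t=12: X=0, d=9 → hold, X_13=0
t=13: X=0, d=4 → hold, X_14=0


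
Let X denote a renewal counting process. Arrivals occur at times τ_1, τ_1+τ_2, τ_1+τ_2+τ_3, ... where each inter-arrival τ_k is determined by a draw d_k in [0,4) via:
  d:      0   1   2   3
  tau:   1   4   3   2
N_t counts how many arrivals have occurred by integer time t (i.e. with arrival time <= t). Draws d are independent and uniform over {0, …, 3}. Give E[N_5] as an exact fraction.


Inter-arrival values over d=0..3: [1, 4, 3, 2]
Each d has probability 1/4, so the pmf of τ is: f(1) = 1/4, f(2) = 1/4, f(3) = 1/4, f(4) = 1/4
Renewal equation for m(n) = E[N_n]: condition on τ_1 = k (if k <= n, one arrival plus a fresh copy on the remaining n−k steps): m(n) = F(n) + Σ_{k<=n} f(k)·m(n−k), where F(n) = P(τ <= n) and m(0) = 0
m(1) = F(1) = 1/4
m(2) = F(2) + f(1)·m(1) = 1/2 + 1/4·1/4 = 9/16
m(3) = F(3) + f(1)·m(2) + f(2)·m(1) = 3/4 + 1/4·9/16 + 1/4·1/4 = 61/64
m(4) = F(4) + f(1)·m(3) + f(2)·m(2) + f(3)·m(1) = 1 + 1/4·61/64 + 1/4·9/16 + 1/4·1/4 = 369/256
m(5) = F(5) + f(1)·m(4) + f(2)·m(3) + f(3)·m(2) + f(4)·m(1) = 1 + 1/4·369/256 + 1/4·61/64 + 1/4·9/16 + 1/4·1/4 = 1845/1024
E[N_5] = m(5) = 1845/1024

1845/1024


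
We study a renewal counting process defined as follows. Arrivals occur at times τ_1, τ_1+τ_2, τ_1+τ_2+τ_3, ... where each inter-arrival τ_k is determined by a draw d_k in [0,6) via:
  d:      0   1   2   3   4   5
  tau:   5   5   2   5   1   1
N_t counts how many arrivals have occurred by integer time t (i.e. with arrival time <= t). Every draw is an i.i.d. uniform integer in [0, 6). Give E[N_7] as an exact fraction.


Inter-arrival values over d=0..5: [5, 5, 2, 5, 1, 1]
Each d has probability 1/6, so the pmf of τ is: f(1) = 1/3, f(2) = 1/6, f(5) = 1/2
Renewal equation for m(n) = E[N_n]: condition on τ_1 = k (if k <= n, one arrival plus a fresh copy on the remaining n−k steps): m(n) = F(n) + Σ_{k<=n} f(k)·m(n−k), where F(n) = P(τ <= n) and m(0) = 0
m(1) = F(1) = 1/3
m(2) = F(2) + f(1)·m(1) = 1/2 + 1/3·1/3 = 11/18
m(3) = F(3) + f(1)·m(2) + f(2)·m(1) = 1/2 + 1/3·11/18 + 1/6·1/3 = 41/54
m(4) = F(4) + f(1)·m(3) + f(2)·m(2) = 1/2 + 1/3·41/54 + 1/6·11/18 = 277/324
m(5) = F(5) + f(1)·m(4) + f(2)·m(3) = 1 + 1/3·277/324 + 1/6·41/54 = 343/243
m(6) = F(6) + f(1)·m(5) + f(2)·m(4) + f(5)·m(1) = 1 + 1/3·343/243 + 1/6·277/324 + 1/2·1/3 = 10379/5832
m(7) = F(7) + f(1)·m(6) + f(2)·m(5) + f(5)·m(2) = 1 + 1/3·10379/5832 + 1/6·343/243 + 1/2·11/18 = 37337/17496
E[N_7] = m(7) = 37337/17496

37337/17496


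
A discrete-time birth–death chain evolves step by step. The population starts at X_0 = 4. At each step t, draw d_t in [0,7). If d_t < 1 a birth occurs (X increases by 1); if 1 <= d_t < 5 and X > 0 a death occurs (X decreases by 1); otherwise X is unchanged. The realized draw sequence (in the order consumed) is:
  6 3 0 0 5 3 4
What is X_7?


3

t=0: X=4, d=6 → hold, X_1=4
t=1: X=4, d=3 → death, X_2=3
t=2: X=3, d=0 → birth, X_3=4
t=3: X=4, d=0 → birth, X_4=5
t=4: X=5, d=5 → hold, X_5=5
t=5: X=5, d=3 → death, X_6=4
t=6: X=4, d=4 → death, X_7=3


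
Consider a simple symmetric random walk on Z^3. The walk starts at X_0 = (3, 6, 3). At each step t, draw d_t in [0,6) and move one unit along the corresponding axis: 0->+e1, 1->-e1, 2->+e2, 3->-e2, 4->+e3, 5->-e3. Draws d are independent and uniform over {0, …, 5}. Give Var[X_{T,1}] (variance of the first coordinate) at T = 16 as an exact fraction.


Outcome values over d=0..5: [1, -1, 0, 0, 0, 0]
Σy = 0, Σy² = 2, M = 6
μ = 0/6 = 0,  σ² = 2/6 − (0)² = 1/3
Independent increments: Var[X_16] = 16·σ² = 16·(1/3) = 16/3

16/3


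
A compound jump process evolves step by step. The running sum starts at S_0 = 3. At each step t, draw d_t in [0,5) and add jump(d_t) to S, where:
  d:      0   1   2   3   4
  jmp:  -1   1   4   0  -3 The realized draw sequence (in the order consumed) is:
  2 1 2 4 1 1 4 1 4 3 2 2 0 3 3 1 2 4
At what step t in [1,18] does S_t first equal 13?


13

t=0: S=3, d=2, jump=4, S_1=7
t=1: S=7, d=1, jump=1, S_2=8
t=2: S=8, d=2, jump=4, S_3=12
t=3: S=12, d=4, jump=-3, S_4=9
t=4: S=9, d=1, jump=1, S_5=10
t=5: S=10, d=1, jump=1, S_6=11
t=6: S=11, d=4, jump=-3, S_7=8
t=7: S=8, d=1, jump=1, S_8=9
t=8: S=9, d=4, jump=-3, S_9=6
t=9: S=6, d=3, jump=0, S_10=6
t=10: S=6, d=2, jump=4, S_11=10
t=11: S=10, d=2, jump=4, S_12=14
t=12: S=14, d=0, jump=-1, S_13=13
t=13: S=13, d=3, jump=0, S_14=13
t=14: S=13, d=3, jump=0, S_15=13
t=15: S=13, d=1, jump=1, S_16=14
t=16: S=14, d=2, jump=4, S_17=18
t=17: S=18, d=4, jump=-3, S_18=15
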